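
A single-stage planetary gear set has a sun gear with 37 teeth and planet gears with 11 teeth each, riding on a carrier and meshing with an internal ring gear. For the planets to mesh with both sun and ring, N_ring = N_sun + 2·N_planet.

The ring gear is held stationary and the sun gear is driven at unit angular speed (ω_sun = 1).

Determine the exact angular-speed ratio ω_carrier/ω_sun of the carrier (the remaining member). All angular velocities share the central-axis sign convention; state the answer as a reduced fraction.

37/96

N_ring = 37 + 2·11 = 59
37(ω_s−ω_c) = −59(ω_r−ω_c),  ω_r=0, ω_s=1
37(1−ω_c) = −59(0−ω_c)  ⇒  96ω_c = 37  ⇒  ω_c = 37/96
ω_c/ω_s = 37/96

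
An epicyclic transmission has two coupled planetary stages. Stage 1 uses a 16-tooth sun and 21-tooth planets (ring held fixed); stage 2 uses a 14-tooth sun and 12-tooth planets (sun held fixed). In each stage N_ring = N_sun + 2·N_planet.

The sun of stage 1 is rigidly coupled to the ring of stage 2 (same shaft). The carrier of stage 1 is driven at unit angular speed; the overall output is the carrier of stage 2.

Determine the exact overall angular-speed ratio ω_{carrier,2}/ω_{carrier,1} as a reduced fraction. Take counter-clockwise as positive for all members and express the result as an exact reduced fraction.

703/208

Stage 1: N_ring = 16 + 2·21 = 58
Stage 1: 16(ω_s−ω_c) = −58(ω_r−ω_c),  ω_r=0, ω_c=1
Stage 1: ω_s = 1 − (58/16)(0−1) = 37/8
  ⇒ ω_s¹/ω_c¹ = 37/8
Stage 2: N_ring = 14 + 2·12 = 38
Stage 2: 14(ω_s−ω_c) = −38(ω_r−ω_c),  ω_s=0, ω_r=1
Stage 2: 14(0−ω_c) = −38(1−ω_c)  ⇒  52ω_c = 38  ⇒  ω_c = 19/26
  ⇒ ω_c²/ω_r² = 19/26
Coupling ω_r² = ω_s¹ ⇒ overall = 37/8 × 19/26 = 703/208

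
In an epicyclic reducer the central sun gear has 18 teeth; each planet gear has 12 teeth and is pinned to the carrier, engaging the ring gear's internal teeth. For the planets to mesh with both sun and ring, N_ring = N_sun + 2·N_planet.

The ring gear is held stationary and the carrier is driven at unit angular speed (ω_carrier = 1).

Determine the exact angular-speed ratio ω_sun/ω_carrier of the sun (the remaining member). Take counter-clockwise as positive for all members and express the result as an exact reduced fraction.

N_ring = 18 + 2·12 = 42
18(ω_s−ω_c) = −42(ω_r−ω_c),  ω_r=0, ω_c=1
ω_s = 1 − (42/18)(0−1) = 10/3
ω_s/ω_c = 10/3

10/3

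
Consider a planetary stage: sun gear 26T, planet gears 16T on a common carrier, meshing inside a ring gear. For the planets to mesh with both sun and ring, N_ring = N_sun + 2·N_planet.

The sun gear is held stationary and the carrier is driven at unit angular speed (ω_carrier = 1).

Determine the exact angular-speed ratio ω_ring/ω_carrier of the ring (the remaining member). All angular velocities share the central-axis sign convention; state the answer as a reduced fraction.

N_ring = 26 + 2·16 = 58
26(ω_s−ω_c) = −58(ω_r−ω_c),  ω_s=0, ω_c=1
ω_r = 1 − (26/58)(0−1) = 42/29
ω_r/ω_c = 42/29

42/29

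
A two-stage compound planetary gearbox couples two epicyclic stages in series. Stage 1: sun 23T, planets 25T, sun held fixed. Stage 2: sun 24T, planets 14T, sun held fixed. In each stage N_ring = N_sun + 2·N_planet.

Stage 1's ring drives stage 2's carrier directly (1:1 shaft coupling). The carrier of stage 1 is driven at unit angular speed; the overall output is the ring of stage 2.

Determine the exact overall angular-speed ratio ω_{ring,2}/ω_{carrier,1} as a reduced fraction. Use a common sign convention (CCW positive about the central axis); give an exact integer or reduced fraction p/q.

1824/949

Stage 1: N_ring = 23 + 2·25 = 73
Stage 1: 23(ω_s−ω_c) = −73(ω_r−ω_c),  ω_s=0, ω_c=1
Stage 1: ω_r = 1 − (23/73)(0−1) = 96/73
  ⇒ ω_r¹/ω_c¹ = 96/73
Stage 2: N_ring = 24 + 2·14 = 52
Stage 2: 24(ω_s−ω_c) = −52(ω_r−ω_c),  ω_s=0, ω_c=1
Stage 2: ω_r = 1 − (24/52)(0−1) = 19/13
  ⇒ ω_r²/ω_c² = 19/13
Coupling ω_c² = ω_r¹ ⇒ overall = 96/73 × 19/13 = 1824/949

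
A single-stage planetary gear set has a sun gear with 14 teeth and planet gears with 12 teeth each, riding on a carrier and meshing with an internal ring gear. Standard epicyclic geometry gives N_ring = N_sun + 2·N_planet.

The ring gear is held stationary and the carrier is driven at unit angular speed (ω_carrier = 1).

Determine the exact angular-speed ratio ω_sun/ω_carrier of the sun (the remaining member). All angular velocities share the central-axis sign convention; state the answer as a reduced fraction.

N_ring = 14 + 2·12 = 38
14(ω_s−ω_c) = −38(ω_r−ω_c),  ω_r=0, ω_c=1
ω_s = 1 − (38/14)(0−1) = 26/7
ω_s/ω_c = 26/7

26/7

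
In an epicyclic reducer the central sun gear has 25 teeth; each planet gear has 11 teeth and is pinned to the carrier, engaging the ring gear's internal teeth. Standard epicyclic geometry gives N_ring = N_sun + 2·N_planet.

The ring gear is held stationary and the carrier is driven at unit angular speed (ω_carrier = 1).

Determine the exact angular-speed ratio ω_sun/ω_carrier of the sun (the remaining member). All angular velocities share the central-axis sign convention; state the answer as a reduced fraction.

72/25

N_ring = 25 + 2·11 = 47
25(ω_s−ω_c) = −47(ω_r−ω_c),  ω_r=0, ω_c=1
ω_s = 1 − (47/25)(0−1) = 72/25
ω_s/ω_c = 72/25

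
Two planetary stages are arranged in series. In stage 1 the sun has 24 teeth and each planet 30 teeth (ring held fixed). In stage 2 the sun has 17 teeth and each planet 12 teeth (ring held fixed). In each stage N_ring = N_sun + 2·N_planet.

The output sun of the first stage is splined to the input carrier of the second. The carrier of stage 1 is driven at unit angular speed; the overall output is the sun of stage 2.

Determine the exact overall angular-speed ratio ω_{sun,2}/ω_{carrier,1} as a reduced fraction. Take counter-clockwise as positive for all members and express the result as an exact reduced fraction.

261/17

Stage 1: N_ring = 24 + 2·30 = 84
Stage 1: 24(ω_s−ω_c) = −84(ω_r−ω_c),  ω_r=0, ω_c=1
Stage 1: ω_s = 1 − (84/24)(0−1) = 9/2
  ⇒ ω_s¹/ω_c¹ = 9/2
Stage 2: N_ring = 17 + 2·12 = 41
Stage 2: 17(ω_s−ω_c) = −41(ω_r−ω_c),  ω_r=0, ω_c=1
Stage 2: ω_s = 1 − (41/17)(0−1) = 58/17
  ⇒ ω_s²/ω_c² = 58/17
Coupling ω_c² = ω_s¹ ⇒ overall = 9/2 × 58/17 = 261/17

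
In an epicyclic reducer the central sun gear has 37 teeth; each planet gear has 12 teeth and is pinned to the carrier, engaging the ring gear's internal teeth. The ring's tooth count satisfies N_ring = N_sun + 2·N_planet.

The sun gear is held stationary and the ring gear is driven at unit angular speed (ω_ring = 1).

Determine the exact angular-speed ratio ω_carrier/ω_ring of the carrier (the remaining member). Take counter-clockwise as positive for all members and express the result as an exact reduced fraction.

N_ring = 37 + 2·12 = 61
37(ω_s−ω_c) = −61(ω_r−ω_c),  ω_s=0, ω_r=1
37(0−ω_c) = −61(1−ω_c)  ⇒  98ω_c = 61  ⇒  ω_c = 61/98
ω_c/ω_r = 61/98

61/98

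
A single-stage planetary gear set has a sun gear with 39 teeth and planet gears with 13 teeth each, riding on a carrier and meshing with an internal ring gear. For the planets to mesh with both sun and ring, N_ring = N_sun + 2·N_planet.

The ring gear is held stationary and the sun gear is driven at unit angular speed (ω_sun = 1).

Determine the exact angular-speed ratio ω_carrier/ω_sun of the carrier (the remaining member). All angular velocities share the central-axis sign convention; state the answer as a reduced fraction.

3/8

N_ring = 39 + 2·13 = 65
39(ω_s−ω_c) = −65(ω_r−ω_c),  ω_r=0, ω_s=1
39(1−ω_c) = −65(0−ω_c)  ⇒  104ω_c = 39  ⇒  ω_c = 3/8
ω_c/ω_s = 3/8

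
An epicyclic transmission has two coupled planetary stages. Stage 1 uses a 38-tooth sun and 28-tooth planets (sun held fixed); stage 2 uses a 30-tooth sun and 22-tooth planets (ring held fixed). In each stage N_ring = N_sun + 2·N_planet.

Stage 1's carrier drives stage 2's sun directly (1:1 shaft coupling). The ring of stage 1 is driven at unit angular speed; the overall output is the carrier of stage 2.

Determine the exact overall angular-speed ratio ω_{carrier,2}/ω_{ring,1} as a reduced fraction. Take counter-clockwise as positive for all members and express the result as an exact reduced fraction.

Stage 1: N_ring = 38 + 2·28 = 94
Stage 1: 38(ω_s−ω_c) = −94(ω_r−ω_c),  ω_s=0, ω_r=1
Stage 1: 38(0−ω_c) = −94(1−ω_c)  ⇒  132ω_c = 94  ⇒  ω_c = 47/66
  ⇒ ω_c¹/ω_r¹ = 47/66
Stage 2: N_ring = 30 + 2·22 = 74
Stage 2: 30(ω_s−ω_c) = −74(ω_r−ω_c),  ω_r=0, ω_s=1
Stage 2: 30(1−ω_c) = −74(0−ω_c)  ⇒  104ω_c = 30  ⇒  ω_c = 15/52
  ⇒ ω_c²/ω_s² = 15/52
Coupling ω_s² = ω_c¹ ⇒ overall = 47/66 × 15/52 = 235/1144

235/1144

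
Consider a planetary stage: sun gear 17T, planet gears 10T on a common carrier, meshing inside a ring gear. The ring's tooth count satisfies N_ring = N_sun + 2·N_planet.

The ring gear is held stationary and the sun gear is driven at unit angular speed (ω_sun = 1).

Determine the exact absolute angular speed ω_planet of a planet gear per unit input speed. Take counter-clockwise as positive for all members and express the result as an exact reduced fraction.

-17/20

N_ring = 17 + 2·10 = 37
17(ω_s−ω_c) = −37(ω_r−ω_c),  ω_r=0, ω_s=1
17(1−ω_c) = −37(0−ω_c)  ⇒  54ω_c = 17  ⇒  ω_c = 17/54
sun–planet: 17·(1−17/54) = −10·(ω_p−ω_c)  ⇒  ω_p−ω_c = −(17/10)·(37/54) = -629/540
ω_p = 17/54 − 629/540 = -17/20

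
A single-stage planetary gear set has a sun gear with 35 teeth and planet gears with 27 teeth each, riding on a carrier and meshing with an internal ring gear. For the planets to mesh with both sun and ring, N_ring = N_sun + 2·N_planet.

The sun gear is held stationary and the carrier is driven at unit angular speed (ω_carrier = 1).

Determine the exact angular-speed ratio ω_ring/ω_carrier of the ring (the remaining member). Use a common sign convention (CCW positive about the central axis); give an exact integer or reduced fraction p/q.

124/89

N_ring = 35 + 2·27 = 89
35(ω_s−ω_c) = −89(ω_r−ω_c),  ω_s=0, ω_c=1
ω_r = 1 − (35/89)(0−1) = 124/89
ω_r/ω_c = 124/89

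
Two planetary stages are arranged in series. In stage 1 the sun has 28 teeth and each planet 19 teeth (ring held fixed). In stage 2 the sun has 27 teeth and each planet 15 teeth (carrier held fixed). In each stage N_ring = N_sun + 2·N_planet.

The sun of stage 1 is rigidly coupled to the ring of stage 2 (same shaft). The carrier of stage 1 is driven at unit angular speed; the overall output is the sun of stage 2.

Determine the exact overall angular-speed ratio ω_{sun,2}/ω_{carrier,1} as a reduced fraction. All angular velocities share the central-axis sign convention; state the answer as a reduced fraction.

-893/126

Stage 1: N_ring = 28 + 2·19 = 66
Stage 1: 28(ω_s−ω_c) = −66(ω_r−ω_c),  ω_r=0, ω_c=1
Stage 1: ω_s = 1 − (66/28)(0−1) = 47/14
  ⇒ ω_s¹/ω_c¹ = 47/14
Stage 2: N_ring = 27 + 2·15 = 57
Stage 2: 27(ω_s−ω_c) = −57(ω_r−ω_c),  ω_c=0, ω_r=1
Stage 2: ω_s = 0 − (57/27)(1−0) = -19/9
  ⇒ ω_s²/ω_r² = -19/9
Coupling ω_r² = ω_s¹ ⇒ overall = 47/14 × -19/9 = -893/126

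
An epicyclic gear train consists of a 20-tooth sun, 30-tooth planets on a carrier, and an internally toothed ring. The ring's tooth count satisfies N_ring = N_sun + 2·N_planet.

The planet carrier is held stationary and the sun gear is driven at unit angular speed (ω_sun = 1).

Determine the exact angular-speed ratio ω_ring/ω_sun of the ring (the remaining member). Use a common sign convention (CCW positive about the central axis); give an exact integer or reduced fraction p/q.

N_ring = 20 + 2·30 = 80
20(ω_s−ω_c) = −80(ω_r−ω_c),  ω_c=0, ω_s=1
ω_r = 0 − (20/80)(1−0) = -1/4
ω_r/ω_s = -1/4

-1/4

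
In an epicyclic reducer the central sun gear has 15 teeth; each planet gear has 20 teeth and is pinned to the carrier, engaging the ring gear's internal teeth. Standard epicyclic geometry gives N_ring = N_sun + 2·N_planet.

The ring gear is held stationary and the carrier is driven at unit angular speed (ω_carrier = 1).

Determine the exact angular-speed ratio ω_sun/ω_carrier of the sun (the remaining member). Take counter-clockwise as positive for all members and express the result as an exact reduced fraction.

N_ring = 15 + 2·20 = 55
15(ω_s−ω_c) = −55(ω_r−ω_c),  ω_r=0, ω_c=1
ω_s = 1 − (55/15)(0−1) = 14/3
ω_s/ω_c = 14/3

14/3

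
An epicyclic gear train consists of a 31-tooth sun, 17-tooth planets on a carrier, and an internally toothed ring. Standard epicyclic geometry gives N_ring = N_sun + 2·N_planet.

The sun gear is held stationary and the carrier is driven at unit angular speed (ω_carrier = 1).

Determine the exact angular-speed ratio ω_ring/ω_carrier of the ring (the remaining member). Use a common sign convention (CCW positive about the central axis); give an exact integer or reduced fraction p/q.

N_ring = 31 + 2·17 = 65
31(ω_s−ω_c) = −65(ω_r−ω_c),  ω_s=0, ω_c=1
ω_r = 1 − (31/65)(0−1) = 96/65
ω_r/ω_c = 96/65

96/65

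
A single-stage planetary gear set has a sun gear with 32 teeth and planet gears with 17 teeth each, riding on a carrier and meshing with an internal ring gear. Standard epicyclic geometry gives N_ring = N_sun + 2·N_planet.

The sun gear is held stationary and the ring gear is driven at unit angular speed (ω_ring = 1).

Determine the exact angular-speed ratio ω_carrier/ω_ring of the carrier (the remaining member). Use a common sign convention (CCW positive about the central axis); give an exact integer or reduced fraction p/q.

N_ring = 32 + 2·17 = 66
32(ω_s−ω_c) = −66(ω_r−ω_c),  ω_s=0, ω_r=1
32(0−ω_c) = −66(1−ω_c)  ⇒  98ω_c = 66  ⇒  ω_c = 33/49
ω_c/ω_r = 33/49

33/49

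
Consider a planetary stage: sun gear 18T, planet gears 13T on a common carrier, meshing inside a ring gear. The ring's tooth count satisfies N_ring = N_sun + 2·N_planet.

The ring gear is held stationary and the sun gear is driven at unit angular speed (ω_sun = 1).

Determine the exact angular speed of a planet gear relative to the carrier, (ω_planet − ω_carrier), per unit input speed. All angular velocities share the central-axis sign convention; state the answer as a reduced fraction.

-396/403

N_ring = 18 + 2·13 = 44
18(ω_s−ω_c) = −44(ω_r−ω_c),  ω_r=0, ω_s=1
18(1−ω_c) = −44(0−ω_c)  ⇒  62ω_c = 18  ⇒  ω_c = 9/31
sun–planet: 18·(1−9/31) = −13·(ω_p−ω_c)  ⇒  ω_p−ω_c = −(18/13)·(22/31) = -396/403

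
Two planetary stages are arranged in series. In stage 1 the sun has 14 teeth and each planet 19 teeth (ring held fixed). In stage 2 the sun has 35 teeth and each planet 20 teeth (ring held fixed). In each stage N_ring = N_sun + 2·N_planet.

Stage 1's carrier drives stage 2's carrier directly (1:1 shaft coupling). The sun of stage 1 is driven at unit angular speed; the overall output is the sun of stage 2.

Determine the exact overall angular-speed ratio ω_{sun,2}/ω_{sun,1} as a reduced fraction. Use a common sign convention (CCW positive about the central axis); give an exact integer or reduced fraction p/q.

2/3

Stage 1: N_ring = 14 + 2·19 = 52
Stage 1: 14(ω_s−ω_c) = −52(ω_r−ω_c),  ω_r=0, ω_s=1
Stage 1: 14(1−ω_c) = −52(0−ω_c)  ⇒  66ω_c = 14  ⇒  ω_c = 7/33
  ⇒ ω_c¹/ω_s¹ = 7/33
Stage 2: N_ring = 35 + 2·20 = 75
Stage 2: 35(ω_s−ω_c) = −75(ω_r−ω_c),  ω_r=0, ω_c=1
Stage 2: ω_s = 1 − (75/35)(0−1) = 22/7
  ⇒ ω_s²/ω_c² = 22/7
Coupling ω_c² = ω_c¹ ⇒ overall = 7/33 × 22/7 = 2/3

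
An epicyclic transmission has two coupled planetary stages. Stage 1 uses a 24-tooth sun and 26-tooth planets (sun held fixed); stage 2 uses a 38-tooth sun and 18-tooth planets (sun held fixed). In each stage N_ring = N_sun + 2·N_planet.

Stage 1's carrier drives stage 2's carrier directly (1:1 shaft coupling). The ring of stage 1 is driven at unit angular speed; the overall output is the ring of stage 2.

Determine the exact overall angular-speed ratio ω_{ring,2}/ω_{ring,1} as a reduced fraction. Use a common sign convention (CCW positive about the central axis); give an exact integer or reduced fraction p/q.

Stage 1: N_ring = 24 + 2·26 = 76
Stage 1: 24(ω_s−ω_c) = −76(ω_r−ω_c),  ω_s=0, ω_r=1
Stage 1: 24(0−ω_c) = −76(1−ω_c)  ⇒  100ω_c = 76  ⇒  ω_c = 19/25
  ⇒ ω_c¹/ω_r¹ = 19/25
Stage 2: N_ring = 38 + 2·18 = 74
Stage 2: 38(ω_s−ω_c) = −74(ω_r−ω_c),  ω_s=0, ω_c=1
Stage 2: ω_r = 1 − (38/74)(0−1) = 56/37
  ⇒ ω_r²/ω_c² = 56/37
Coupling ω_c² = ω_c¹ ⇒ overall = 19/25 × 56/37 = 1064/925

1064/925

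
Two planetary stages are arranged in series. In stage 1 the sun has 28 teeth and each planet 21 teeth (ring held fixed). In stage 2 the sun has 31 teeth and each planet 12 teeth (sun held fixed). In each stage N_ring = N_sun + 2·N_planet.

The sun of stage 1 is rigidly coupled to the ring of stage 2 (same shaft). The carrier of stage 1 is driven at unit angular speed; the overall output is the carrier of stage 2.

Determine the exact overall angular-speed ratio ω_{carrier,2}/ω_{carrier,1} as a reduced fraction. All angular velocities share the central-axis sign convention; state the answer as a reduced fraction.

385/172

Stage 1: N_ring = 28 + 2·21 = 70
Stage 1: 28(ω_s−ω_c) = −70(ω_r−ω_c),  ω_r=0, ω_c=1
Stage 1: ω_s = 1 − (70/28)(0−1) = 7/2
  ⇒ ω_s¹/ω_c¹ = 7/2
Stage 2: N_ring = 31 + 2·12 = 55
Stage 2: 31(ω_s−ω_c) = −55(ω_r−ω_c),  ω_s=0, ω_r=1
Stage 2: 31(0−ω_c) = −55(1−ω_c)  ⇒  86ω_c = 55  ⇒  ω_c = 55/86
  ⇒ ω_c²/ω_r² = 55/86
Coupling ω_r² = ω_s¹ ⇒ overall = 7/2 × 55/86 = 385/172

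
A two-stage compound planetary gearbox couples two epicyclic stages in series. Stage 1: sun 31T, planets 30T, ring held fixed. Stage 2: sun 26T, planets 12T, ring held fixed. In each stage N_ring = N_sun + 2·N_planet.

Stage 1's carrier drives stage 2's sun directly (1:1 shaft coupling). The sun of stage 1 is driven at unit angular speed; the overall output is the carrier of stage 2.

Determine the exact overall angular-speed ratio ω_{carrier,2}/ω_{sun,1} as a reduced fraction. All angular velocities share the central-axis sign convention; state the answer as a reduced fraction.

403/4636

Stage 1: N_ring = 31 + 2·30 = 91
Stage 1: 31(ω_s−ω_c) = −91(ω_r−ω_c),  ω_r=0, ω_s=1
Stage 1: 31(1−ω_c) = −91(0−ω_c)  ⇒  122ω_c = 31  ⇒  ω_c = 31/122
  ⇒ ω_c¹/ω_s¹ = 31/122
Stage 2: N_ring = 26 + 2·12 = 50
Stage 2: 26(ω_s−ω_c) = −50(ω_r−ω_c),  ω_r=0, ω_s=1
Stage 2: 26(1−ω_c) = −50(0−ω_c)  ⇒  76ω_c = 26  ⇒  ω_c = 13/38
  ⇒ ω_c²/ω_s² = 13/38
Coupling ω_s² = ω_c¹ ⇒ overall = 31/122 × 13/38 = 403/4636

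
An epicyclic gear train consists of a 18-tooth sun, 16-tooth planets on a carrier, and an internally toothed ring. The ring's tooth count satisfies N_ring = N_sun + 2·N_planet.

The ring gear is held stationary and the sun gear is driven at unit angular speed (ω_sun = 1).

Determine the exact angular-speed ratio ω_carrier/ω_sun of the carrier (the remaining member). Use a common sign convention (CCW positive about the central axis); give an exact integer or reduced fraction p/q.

9/34

N_ring = 18 + 2·16 = 50
18(ω_s−ω_c) = −50(ω_r−ω_c),  ω_r=0, ω_s=1
18(1−ω_c) = −50(0−ω_c)  ⇒  68ω_c = 18  ⇒  ω_c = 9/34
ω_c/ω_s = 9/34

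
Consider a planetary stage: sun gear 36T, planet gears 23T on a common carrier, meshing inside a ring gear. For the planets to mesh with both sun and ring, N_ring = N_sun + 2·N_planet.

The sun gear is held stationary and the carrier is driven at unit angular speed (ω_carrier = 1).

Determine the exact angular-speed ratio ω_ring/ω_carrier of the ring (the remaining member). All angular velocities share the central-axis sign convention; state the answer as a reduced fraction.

N_ring = 36 + 2·23 = 82
36(ω_s−ω_c) = −82(ω_r−ω_c),  ω_s=0, ω_c=1
ω_r = 1 − (36/82)(0−1) = 59/41
ω_r/ω_c = 59/41

59/41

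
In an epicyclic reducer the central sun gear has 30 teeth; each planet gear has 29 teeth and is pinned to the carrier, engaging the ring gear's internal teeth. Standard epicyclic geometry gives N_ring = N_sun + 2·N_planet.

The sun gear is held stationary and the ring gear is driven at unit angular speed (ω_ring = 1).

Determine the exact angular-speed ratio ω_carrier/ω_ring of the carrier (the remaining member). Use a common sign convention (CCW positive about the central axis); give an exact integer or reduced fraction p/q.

44/59

N_ring = 30 + 2·29 = 88
30(ω_s−ω_c) = −88(ω_r−ω_c),  ω_s=0, ω_r=1
30(0−ω_c) = −88(1−ω_c)  ⇒  118ω_c = 88  ⇒  ω_c = 44/59
ω_c/ω_r = 44/59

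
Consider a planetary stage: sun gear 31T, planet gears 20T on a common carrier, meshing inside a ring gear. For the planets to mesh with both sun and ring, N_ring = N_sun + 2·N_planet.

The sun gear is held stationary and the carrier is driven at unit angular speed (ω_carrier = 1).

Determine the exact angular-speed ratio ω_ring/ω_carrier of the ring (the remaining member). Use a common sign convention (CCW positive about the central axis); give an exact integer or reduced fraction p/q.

N_ring = 31 + 2·20 = 71
31(ω_s−ω_c) = −71(ω_r−ω_c),  ω_s=0, ω_c=1
ω_r = 1 − (31/71)(0−1) = 102/71
ω_r/ω_c = 102/71

102/71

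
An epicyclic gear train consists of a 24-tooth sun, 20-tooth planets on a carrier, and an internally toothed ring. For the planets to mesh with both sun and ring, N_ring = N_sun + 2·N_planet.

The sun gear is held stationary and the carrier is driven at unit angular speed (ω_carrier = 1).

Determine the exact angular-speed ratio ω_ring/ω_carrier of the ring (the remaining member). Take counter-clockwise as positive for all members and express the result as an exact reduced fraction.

N_ring = 24 + 2·20 = 64
24(ω_s−ω_c) = −64(ω_r−ω_c),  ω_s=0, ω_c=1
ω_r = 1 − (24/64)(0−1) = 11/8
ω_r/ω_c = 11/8

11/8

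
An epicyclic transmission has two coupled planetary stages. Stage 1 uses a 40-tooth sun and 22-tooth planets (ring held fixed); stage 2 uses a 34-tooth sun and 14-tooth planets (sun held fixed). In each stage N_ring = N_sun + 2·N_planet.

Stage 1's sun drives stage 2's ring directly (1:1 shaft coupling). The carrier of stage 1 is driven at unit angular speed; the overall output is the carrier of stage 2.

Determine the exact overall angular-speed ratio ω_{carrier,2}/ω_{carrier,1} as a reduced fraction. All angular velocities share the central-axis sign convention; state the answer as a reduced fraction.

Stage 1: N_ring = 40 + 2·22 = 84
Stage 1: 40(ω_s−ω_c) = −84(ω_r−ω_c),  ω_r=0, ω_c=1
Stage 1: ω_s = 1 − (84/40)(0−1) = 31/10
  ⇒ ω_s¹/ω_c¹ = 31/10
Stage 2: N_ring = 34 + 2·14 = 62
Stage 2: 34(ω_s−ω_c) = −62(ω_r−ω_c),  ω_s=0, ω_r=1
Stage 2: 34(0−ω_c) = −62(1−ω_c)  ⇒  96ω_c = 62  ⇒  ω_c = 31/48
  ⇒ ω_c²/ω_r² = 31/48
Coupling ω_r² = ω_s¹ ⇒ overall = 31/10 × 31/48 = 961/480

961/480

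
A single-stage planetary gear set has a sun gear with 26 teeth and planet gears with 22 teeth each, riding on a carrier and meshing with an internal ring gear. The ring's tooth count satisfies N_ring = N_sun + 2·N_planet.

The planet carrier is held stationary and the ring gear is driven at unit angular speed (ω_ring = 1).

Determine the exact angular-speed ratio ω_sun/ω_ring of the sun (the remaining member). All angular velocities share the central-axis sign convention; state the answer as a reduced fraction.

N_ring = 26 + 2·22 = 70
26(ω_s−ω_c) = −70(ω_r−ω_c),  ω_c=0, ω_r=1
ω_s = 0 − (70/26)(1−0) = -35/13
ω_s/ω_r = -35/13

-35/13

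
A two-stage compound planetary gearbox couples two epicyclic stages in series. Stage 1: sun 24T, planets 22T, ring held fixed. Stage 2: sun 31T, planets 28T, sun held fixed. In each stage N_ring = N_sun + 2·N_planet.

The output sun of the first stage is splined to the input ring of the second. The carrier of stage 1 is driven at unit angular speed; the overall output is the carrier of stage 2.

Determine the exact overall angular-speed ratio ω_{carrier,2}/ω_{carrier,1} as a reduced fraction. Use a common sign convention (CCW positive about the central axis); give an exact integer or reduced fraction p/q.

Stage 1: N_ring = 24 + 2·22 = 68
Stage 1: 24(ω_s−ω_c) = −68(ω_r−ω_c),  ω_r=0, ω_c=1
Stage 1: ω_s = 1 − (68/24)(0−1) = 23/6
  ⇒ ω_s¹/ω_c¹ = 23/6
Stage 2: N_ring = 31 + 2·28 = 87
Stage 2: 31(ω_s−ω_c) = −87(ω_r−ω_c),  ω_s=0, ω_r=1
Stage 2: 31(0−ω_c) = −87(1−ω_c)  ⇒  118ω_c = 87  ⇒  ω_c = 87/118
  ⇒ ω_c²/ω_r² = 87/118
Coupling ω_r² = ω_s¹ ⇒ overall = 23/6 × 87/118 = 667/236

667/236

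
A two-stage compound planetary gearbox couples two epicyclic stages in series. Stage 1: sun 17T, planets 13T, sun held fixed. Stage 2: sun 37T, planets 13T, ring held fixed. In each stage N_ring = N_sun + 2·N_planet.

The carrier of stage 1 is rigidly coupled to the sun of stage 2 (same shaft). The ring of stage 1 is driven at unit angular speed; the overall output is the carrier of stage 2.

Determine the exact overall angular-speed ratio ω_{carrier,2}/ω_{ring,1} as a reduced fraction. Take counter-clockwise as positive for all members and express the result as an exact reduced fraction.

1591/6000

Stage 1: N_ring = 17 + 2·13 = 43
Stage 1: 17(ω_s−ω_c) = −43(ω_r−ω_c),  ω_s=0, ω_r=1
Stage 1: 17(0−ω_c) = −43(1−ω_c)  ⇒  60ω_c = 43  ⇒  ω_c = 43/60
  ⇒ ω_c¹/ω_r¹ = 43/60
Stage 2: N_ring = 37 + 2·13 = 63
Stage 2: 37(ω_s−ω_c) = −63(ω_r−ω_c),  ω_r=0, ω_s=1
Stage 2: 37(1−ω_c) = −63(0−ω_c)  ⇒  100ω_c = 37  ⇒  ω_c = 37/100
  ⇒ ω_c²/ω_s² = 37/100
Coupling ω_s² = ω_c¹ ⇒ overall = 43/60 × 37/100 = 1591/6000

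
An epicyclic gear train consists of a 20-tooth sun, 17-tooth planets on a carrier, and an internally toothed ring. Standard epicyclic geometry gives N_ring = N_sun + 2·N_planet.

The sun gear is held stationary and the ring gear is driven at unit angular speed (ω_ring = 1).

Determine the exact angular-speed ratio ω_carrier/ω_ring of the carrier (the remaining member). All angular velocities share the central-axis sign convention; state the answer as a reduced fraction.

27/37

N_ring = 20 + 2·17 = 54
20(ω_s−ω_c) = −54(ω_r−ω_c),  ω_s=0, ω_r=1
20(0−ω_c) = −54(1−ω_c)  ⇒  74ω_c = 54  ⇒  ω_c = 27/37
ω_c/ω_r = 27/37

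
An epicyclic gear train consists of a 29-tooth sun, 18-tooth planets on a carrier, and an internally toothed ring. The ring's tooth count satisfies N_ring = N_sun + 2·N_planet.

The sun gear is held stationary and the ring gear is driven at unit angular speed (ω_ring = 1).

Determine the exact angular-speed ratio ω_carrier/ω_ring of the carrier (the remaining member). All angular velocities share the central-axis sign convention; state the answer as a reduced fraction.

N_ring = 29 + 2·18 = 65
29(ω_s−ω_c) = −65(ω_r−ω_c),  ω_s=0, ω_r=1
29(0−ω_c) = −65(1−ω_c)  ⇒  94ω_c = 65  ⇒  ω_c = 65/94
ω_c/ω_r = 65/94

65/94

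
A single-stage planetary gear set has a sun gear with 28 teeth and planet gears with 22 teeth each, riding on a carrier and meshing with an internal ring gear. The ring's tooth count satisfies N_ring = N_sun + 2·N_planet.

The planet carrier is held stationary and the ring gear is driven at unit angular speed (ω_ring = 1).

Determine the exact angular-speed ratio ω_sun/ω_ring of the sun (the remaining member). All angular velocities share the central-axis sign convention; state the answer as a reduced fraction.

N_ring = 28 + 2·22 = 72
28(ω_s−ω_c) = −72(ω_r−ω_c),  ω_c=0, ω_r=1
ω_s = 0 − (72/28)(1−0) = -18/7
ω_s/ω_r = -18/7

-18/7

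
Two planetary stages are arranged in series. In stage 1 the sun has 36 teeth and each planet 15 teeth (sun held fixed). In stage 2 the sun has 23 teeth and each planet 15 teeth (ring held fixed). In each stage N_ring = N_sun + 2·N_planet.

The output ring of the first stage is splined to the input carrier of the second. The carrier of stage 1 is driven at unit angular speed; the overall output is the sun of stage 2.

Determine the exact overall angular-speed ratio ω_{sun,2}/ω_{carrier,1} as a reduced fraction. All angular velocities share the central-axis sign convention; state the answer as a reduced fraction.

1292/253

Stage 1: N_ring = 36 + 2·15 = 66
Stage 1: 36(ω_s−ω_c) = −66(ω_r−ω_c),  ω_s=0, ω_c=1
Stage 1: ω_r = 1 − (36/66)(0−1) = 17/11
  ⇒ ω_r¹/ω_c¹ = 17/11
Stage 2: N_ring = 23 + 2·15 = 53
Stage 2: 23(ω_s−ω_c) = −53(ω_r−ω_c),  ω_r=0, ω_c=1
Stage 2: ω_s = 1 − (53/23)(0−1) = 76/23
  ⇒ ω_s²/ω_c² = 76/23
Coupling ω_c² = ω_r¹ ⇒ overall = 17/11 × 76/23 = 1292/253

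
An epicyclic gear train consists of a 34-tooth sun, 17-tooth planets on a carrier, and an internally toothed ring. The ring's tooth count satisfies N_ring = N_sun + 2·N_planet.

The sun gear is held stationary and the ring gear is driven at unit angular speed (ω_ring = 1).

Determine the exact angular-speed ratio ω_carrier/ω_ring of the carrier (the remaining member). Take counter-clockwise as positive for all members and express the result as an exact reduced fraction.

N_ring = 34 + 2·17 = 68
34(ω_s−ω_c) = −68(ω_r−ω_c),  ω_s=0, ω_r=1
34(0−ω_c) = −68(1−ω_c)  ⇒  102ω_c = 68  ⇒  ω_c = 2/3
ω_c/ω_r = 2/3

2/3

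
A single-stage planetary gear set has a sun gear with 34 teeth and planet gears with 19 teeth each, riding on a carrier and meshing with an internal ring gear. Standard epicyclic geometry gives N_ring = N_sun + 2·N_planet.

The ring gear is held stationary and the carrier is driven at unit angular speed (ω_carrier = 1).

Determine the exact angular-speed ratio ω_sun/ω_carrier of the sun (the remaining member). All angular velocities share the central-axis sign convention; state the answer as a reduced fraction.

53/17

N_ring = 34 + 2·19 = 72
34(ω_s−ω_c) = −72(ω_r−ω_c),  ω_r=0, ω_c=1
ω_s = 1 − (72/34)(0−1) = 53/17
ω_s/ω_c = 53/17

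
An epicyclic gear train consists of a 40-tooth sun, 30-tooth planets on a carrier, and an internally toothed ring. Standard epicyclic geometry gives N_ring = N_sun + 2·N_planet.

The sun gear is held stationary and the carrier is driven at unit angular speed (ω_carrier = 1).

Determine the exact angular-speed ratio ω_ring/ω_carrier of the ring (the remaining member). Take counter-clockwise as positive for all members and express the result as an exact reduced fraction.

N_ring = 40 + 2·30 = 100
40(ω_s−ω_c) = −100(ω_r−ω_c),  ω_s=0, ω_c=1
ω_r = 1 − (40/100)(0−1) = 7/5
ω_r/ω_c = 7/5

7/5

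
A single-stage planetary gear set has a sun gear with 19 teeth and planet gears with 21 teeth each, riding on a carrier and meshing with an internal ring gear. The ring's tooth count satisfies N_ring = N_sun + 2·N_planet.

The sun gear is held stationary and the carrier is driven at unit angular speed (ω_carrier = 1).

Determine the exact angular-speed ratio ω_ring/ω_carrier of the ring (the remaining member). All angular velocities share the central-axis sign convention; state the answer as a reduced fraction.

N_ring = 19 + 2·21 = 61
19(ω_s−ω_c) = −61(ω_r−ω_c),  ω_s=0, ω_c=1
ω_r = 1 − (19/61)(0−1) = 80/61
ω_r/ω_c = 80/61

80/61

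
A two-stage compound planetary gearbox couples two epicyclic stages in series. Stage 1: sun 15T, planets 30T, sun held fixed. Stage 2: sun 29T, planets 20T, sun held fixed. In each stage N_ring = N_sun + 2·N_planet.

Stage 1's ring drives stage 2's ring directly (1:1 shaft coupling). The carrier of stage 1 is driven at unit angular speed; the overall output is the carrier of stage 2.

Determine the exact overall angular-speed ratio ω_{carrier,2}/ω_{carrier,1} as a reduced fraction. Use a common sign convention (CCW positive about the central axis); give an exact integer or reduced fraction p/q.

207/245

Stage 1: N_ring = 15 + 2·30 = 75
Stage 1: 15(ω_s−ω_c) = −75(ω_r−ω_c),  ω_s=0, ω_c=1
Stage 1: ω_r = 1 − (15/75)(0−1) = 6/5
  ⇒ ω_r¹/ω_c¹ = 6/5
Stage 2: N_ring = 29 + 2·20 = 69
Stage 2: 29(ω_s−ω_c) = −69(ω_r−ω_c),  ω_s=0, ω_r=1
Stage 2: 29(0−ω_c) = −69(1−ω_c)  ⇒  98ω_c = 69  ⇒  ω_c = 69/98
  ⇒ ω_c²/ω_r² = 69/98
Coupling ω_r² = ω_r¹ ⇒ overall = 6/5 × 69/98 = 207/245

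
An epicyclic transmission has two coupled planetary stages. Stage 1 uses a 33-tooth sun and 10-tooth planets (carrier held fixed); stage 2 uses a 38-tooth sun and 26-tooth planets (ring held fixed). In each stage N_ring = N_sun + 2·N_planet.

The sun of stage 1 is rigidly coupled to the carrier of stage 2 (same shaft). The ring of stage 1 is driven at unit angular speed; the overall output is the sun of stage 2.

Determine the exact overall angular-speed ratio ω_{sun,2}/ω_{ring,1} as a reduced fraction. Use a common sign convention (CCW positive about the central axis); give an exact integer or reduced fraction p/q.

Stage 1: N_ring = 33 + 2·10 = 53
Stage 1: 33(ω_s−ω_c) = −53(ω_r−ω_c),  ω_c=0, ω_r=1
Stage 1: ω_s = 0 − (53/33)(1−0) = -53/33
  ⇒ ω_s¹/ω_r¹ = -53/33
Stage 2: N_ring = 38 + 2·26 = 90
Stage 2: 38(ω_s−ω_c) = −90(ω_r−ω_c),  ω_r=0, ω_c=1
Stage 2: ω_s = 1 − (90/38)(0−1) = 64/19
  ⇒ ω_s²/ω_c² = 64/19
Coupling ω_c² = ω_s¹ ⇒ overall = -53/33 × 64/19 = -3392/627

-3392/627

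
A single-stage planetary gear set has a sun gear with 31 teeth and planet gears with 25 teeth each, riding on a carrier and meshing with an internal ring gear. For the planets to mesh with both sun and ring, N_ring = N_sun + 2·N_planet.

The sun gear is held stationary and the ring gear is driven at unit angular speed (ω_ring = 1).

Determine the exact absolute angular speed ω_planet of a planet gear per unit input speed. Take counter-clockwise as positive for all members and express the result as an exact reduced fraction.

N_ring = 31 + 2·25 = 81
31(ω_s−ω_c) = −81(ω_r−ω_c),  ω_s=0, ω_r=1
31(0−ω_c) = −81(1−ω_c)  ⇒  112ω_c = 81  ⇒  ω_c = 81/112
sun–planet: 31·(0−81/112) = −25·(ω_p−ω_c)  ⇒  ω_p−ω_c = −(31/25)·(-81/112) = 2511/2800
ω_p = 81/112 + 2511/2800 = 81/50

81/50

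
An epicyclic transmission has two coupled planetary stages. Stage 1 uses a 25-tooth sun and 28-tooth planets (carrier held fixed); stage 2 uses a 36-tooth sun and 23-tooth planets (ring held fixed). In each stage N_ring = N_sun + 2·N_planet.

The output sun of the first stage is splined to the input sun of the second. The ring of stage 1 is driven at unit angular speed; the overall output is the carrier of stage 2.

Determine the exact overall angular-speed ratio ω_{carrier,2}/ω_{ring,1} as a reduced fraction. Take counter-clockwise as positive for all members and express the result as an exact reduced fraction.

-1458/1475

Stage 1: N_ring = 25 + 2·28 = 81
Stage 1: 25(ω_s−ω_c) = −81(ω_r−ω_c),  ω_c=0, ω_r=1
Stage 1: ω_s = 0 − (81/25)(1−0) = -81/25
  ⇒ ω_s¹/ω_r¹ = -81/25
Stage 2: N_ring = 36 + 2·23 = 82
Stage 2: 36(ω_s−ω_c) = −82(ω_r−ω_c),  ω_r=0, ω_s=1
Stage 2: 36(1−ω_c) = −82(0−ω_c)  ⇒  118ω_c = 36  ⇒  ω_c = 18/59
  ⇒ ω_c²/ω_s² = 18/59
Coupling ω_s² = ω_s¹ ⇒ overall = -81/25 × 18/59 = -1458/1475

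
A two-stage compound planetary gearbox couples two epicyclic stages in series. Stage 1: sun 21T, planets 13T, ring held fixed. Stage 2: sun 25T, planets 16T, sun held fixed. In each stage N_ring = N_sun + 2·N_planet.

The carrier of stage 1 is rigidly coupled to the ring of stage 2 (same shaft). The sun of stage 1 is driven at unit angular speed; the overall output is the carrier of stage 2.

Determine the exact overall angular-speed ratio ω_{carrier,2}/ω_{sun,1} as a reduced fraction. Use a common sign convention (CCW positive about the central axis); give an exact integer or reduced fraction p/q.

Stage 1: N_ring = 21 + 2·13 = 47
Stage 1: 21(ω_s−ω_c) = −47(ω_r−ω_c),  ω_r=0, ω_s=1
Stage 1: 21(1−ω_c) = −47(0−ω_c)  ⇒  68ω_c = 21  ⇒  ω_c = 21/68
  ⇒ ω_c¹/ω_s¹ = 21/68
Stage 2: N_ring = 25 + 2·16 = 57
Stage 2: 25(ω_s−ω_c) = −57(ω_r−ω_c),  ω_s=0, ω_r=1
Stage 2: 25(0−ω_c) = −57(1−ω_c)  ⇒  82ω_c = 57  ⇒  ω_c = 57/82
  ⇒ ω_c²/ω_r² = 57/82
Coupling ω_r² = ω_c¹ ⇒ overall = 21/68 × 57/82 = 1197/5576

1197/5576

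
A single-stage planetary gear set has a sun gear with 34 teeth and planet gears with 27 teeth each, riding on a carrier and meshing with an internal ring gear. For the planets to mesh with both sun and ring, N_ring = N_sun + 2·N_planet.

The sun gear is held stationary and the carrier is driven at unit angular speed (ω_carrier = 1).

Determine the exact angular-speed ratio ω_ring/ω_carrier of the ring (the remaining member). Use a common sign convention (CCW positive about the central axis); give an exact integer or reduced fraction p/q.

N_ring = 34 + 2·27 = 88
34(ω_s−ω_c) = −88(ω_r−ω_c),  ω_s=0, ω_c=1
ω_r = 1 − (34/88)(0−1) = 61/44
ω_r/ω_c = 61/44

61/44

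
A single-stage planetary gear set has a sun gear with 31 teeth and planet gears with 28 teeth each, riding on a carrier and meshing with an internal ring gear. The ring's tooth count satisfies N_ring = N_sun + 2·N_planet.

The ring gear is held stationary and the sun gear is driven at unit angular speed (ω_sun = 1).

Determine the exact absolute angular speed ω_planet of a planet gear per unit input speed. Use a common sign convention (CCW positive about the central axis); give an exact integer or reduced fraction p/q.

-31/56

N_ring = 31 + 2·28 = 87
31(ω_s−ω_c) = −87(ω_r−ω_c),  ω_r=0, ω_s=1
31(1−ω_c) = −87(0−ω_c)  ⇒  118ω_c = 31  ⇒  ω_c = 31/118
sun–planet: 31·(1−31/118) = −28·(ω_p−ω_c)  ⇒  ω_p−ω_c = −(31/28)·(87/118) = -2697/3304
ω_p = 31/118 − 2697/3304 = -31/56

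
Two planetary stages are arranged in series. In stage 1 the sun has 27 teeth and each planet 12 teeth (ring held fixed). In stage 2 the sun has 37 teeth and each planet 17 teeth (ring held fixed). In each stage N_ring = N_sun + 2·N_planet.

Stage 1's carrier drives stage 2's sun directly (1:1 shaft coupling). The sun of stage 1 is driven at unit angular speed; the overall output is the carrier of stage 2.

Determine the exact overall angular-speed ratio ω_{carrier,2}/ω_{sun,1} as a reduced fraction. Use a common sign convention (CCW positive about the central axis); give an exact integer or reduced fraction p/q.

37/312

Stage 1: N_ring = 27 + 2·12 = 51
Stage 1: 27(ω_s−ω_c) = −51(ω_r−ω_c),  ω_r=0, ω_s=1
Stage 1: 27(1−ω_c) = −51(0−ω_c)  ⇒  78ω_c = 27  ⇒  ω_c = 9/26
  ⇒ ω_c¹/ω_s¹ = 9/26
Stage 2: N_ring = 37 + 2·17 = 71
Stage 2: 37(ω_s−ω_c) = −71(ω_r−ω_c),  ω_r=0, ω_s=1
Stage 2: 37(1−ω_c) = −71(0−ω_c)  ⇒  108ω_c = 37  ⇒  ω_c = 37/108
  ⇒ ω_c²/ω_s² = 37/108
Coupling ω_s² = ω_c¹ ⇒ overall = 9/26 × 37/108 = 37/312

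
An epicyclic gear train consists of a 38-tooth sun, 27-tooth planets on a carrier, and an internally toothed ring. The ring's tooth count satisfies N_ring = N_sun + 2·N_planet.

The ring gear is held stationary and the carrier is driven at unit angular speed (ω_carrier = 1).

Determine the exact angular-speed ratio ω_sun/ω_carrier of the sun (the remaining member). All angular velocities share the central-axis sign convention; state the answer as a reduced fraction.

65/19

N_ring = 38 + 2·27 = 92
38(ω_s−ω_c) = −92(ω_r−ω_c),  ω_r=0, ω_c=1
ω_s = 1 − (92/38)(0−1) = 65/19
ω_s/ω_c = 65/19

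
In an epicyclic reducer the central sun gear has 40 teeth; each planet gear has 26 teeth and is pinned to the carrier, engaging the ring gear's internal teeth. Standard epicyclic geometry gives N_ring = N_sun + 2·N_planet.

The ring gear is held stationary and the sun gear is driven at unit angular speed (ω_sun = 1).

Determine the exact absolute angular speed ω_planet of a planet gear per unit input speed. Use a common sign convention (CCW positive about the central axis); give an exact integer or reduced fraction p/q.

-10/13

N_ring = 40 + 2·26 = 92
40(ω_s−ω_c) = −92(ω_r−ω_c),  ω_r=0, ω_s=1
40(1−ω_c) = −92(0−ω_c)  ⇒  132ω_c = 40  ⇒  ω_c = 10/33
sun–planet: 40·(1−10/33) = −26·(ω_p−ω_c)  ⇒  ω_p−ω_c = −(40/26)·(23/33) = -460/429
ω_p = 10/33 − 460/429 = -10/13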